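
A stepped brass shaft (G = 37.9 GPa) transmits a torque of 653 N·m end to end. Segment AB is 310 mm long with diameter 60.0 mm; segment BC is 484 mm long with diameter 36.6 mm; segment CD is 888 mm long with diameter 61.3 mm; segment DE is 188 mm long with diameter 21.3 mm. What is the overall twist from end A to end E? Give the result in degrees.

12.8°

J_AB = π(0.0600)⁴/32 = 1.27×10^-6 m⁴; J_BC = π(0.0366)⁴/32 = 1.76×10^-7 m⁴; J_CD = π(0.0613)⁴/32 = 1.39×10^-6 m⁴; J_DE = π(0.0213)⁴/32 = 2.02×10^-8 m⁴.
θ = (T/G)·Σ L_i/J_i = (653.0/37.9×10⁹)·(0.310/1.27×10^-6 + 0.484/1.76×10^-7 + 0.888/1.39×10^-6 + 0.188/2.02×10^-8) = 0.2229 rad.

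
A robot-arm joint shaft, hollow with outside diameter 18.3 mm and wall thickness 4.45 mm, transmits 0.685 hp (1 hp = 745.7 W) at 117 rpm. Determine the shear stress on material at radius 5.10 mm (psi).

3010 psi

ω = 2π·117/60 = 12.25 rad/s, so T = P/ω = 0.685×745.7 / 12.25 = 41.69 N·m.
J = π(d_o⁴ − d_i⁴)/32 = π(0.0183⁴ − 0.00940⁴)/32 = 1.024×10^-8 m⁴.
Shear stress varies linearly with radius: τ = T·r/J = 41.69 × 0.00510 / 1.024×10^-8 = 2.076×10^7 Pa.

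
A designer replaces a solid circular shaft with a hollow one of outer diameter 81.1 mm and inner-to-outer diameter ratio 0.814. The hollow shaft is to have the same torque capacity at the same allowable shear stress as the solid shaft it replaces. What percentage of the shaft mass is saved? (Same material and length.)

Equal τ_max and T ⇒ the solid shaft needs d_s³ = d_o³(1−k⁴), so d_s = 81.1·(1−0.814⁴)^(1/3) = 66.89 mm.
Area ratio A_h/A_s = d_o²(1−k²)/d_s² = (1−k²)/(1−k⁴)^(2/3) = 0.4961.
Mass saving = 1 − 0.4961 = 50.4 %.

50.4 %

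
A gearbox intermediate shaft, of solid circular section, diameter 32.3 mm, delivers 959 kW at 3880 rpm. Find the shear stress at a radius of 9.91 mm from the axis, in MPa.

ω = 2π·3880/60 = 406.3 rad/s, so T = P/ω = 959×10³ / 406.3 = 2360 N·m.
J = πd⁴/32 = π(0.0323)⁴/32 = 1.069×10^-7 m⁴.
Shear stress varies linearly with radius: τ = T·r/J = 2360 × 0.00991 / 1.069×10^-7 = 2.189×10^8 Pa.

219 MPa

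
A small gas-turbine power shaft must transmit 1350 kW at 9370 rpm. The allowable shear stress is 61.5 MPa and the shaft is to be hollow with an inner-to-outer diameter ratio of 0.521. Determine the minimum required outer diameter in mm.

49.7 mm

ω = 2π·9370/60 = 981.2 rad/s, so T = P/ω = 1350×10³ / 981.2 = 1376 N·m.
For a hollow shaft with d_i/d_o = 0.521: τ_max = 16T/(π d_o³ (1−k⁴)), so d_o = [16T/(π τ_allow (1−k⁴))]^(1/3) = [16·1376/(π·6.15×10^7·0.9263)]^(1/3) = 0.04973 m.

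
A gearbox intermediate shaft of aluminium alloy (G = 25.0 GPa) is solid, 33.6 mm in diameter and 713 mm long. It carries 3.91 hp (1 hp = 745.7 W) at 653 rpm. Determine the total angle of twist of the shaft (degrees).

0.557°

ω = 2π·653/60 = 68.38 rad/s, so T = P/ω = 3.91×745.7 / 68.38 = 42.64 N·m.
J = πd⁴/32 = π(0.0336)⁴/32 = 1.251×10^-7 m⁴.
θ = T·L/(G·J) = 42.64 × 0.713 / (25.0×10⁹ × 1.251×10^-7) = 9.718×10^-3 rad.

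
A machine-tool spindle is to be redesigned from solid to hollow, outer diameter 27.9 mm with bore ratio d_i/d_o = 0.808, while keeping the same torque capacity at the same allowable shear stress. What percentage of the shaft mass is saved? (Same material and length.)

Equal τ_max and T ⇒ the solid shaft needs d_s³ = d_o³(1−k⁴), so d_s = 27.9·(1−0.808⁴)^(1/3) = 23.18 mm.
Area ratio A_h/A_s = d_o²(1−k²)/d_s² = (1−k²)/(1−k⁴)^(2/3) = 0.5027.
Mass saving = 1 − 0.5027 = 49.7 %.

49.7 %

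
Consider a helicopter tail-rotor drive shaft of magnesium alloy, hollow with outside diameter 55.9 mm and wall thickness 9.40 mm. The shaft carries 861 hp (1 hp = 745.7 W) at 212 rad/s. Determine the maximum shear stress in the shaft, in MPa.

110 MPa

ω = 212 rad/s, so T = P/ω = 861×745.7 / 212.0 = 3029 N·m.
J = π(d_o⁴ − d_i⁴)/32 = π(0.0559⁴ − 0.0371⁴)/32 = 7.726×10^-7 m⁴.
τ_max = T·r/J = 3029 × 0.0279 / 7.726×10^-7 = 1.096×10^8 Pa.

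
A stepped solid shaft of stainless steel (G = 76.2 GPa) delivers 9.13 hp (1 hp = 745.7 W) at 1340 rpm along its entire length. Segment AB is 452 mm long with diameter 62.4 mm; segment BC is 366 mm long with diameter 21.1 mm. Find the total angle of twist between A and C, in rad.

0.0122 rad

ω = 2π·1340/60 = 140.3 rad/s, so T = P/ω = 9.13×745.7 / 140.3 = 48.52 N·m.
J_AB = π(0.0624)⁴/32 = 1.49×10^-6 m⁴; J_BC = π(0.0211)⁴/32 = 1.95×10^-8 m⁴.
θ = (T/G)·Σ L_i/J_i = (48.52/76.2×10⁹)·(0.452/1.49×10^-6 + 0.366/1.95×10^-8) = 0.01217 rad.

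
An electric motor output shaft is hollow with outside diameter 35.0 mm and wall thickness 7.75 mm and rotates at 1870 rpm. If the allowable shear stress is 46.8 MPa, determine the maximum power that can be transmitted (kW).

J = π(d_o⁴ − d_i⁴)/32 = π(0.0350⁴ − 0.0195⁴)/32 = 1.331×10^-7 m⁴.
T_max = τ_allow·J/r = 4.68×10^7 × 1.331×10^-7 / 0.0175 = 356.0 N·m.
ω = 2π·1870/60 = 195.8 rad/s, so P_max = T_max·ω = 6.972×10^4 W.

69.7 kW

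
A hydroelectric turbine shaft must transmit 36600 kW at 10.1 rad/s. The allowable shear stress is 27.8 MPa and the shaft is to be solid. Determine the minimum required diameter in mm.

ω = 10.1 rad/s, so T = P/ω = 36600×10³ / 10.10 = 3.624e6 N·m.
For a solid shaft τ_max = 16T/(πd³), so d = (16T/(π τ_allow))^(1/3) = (16·3.624e6/(π·2.78×10^7))^(1/3) = 0.8724 m.

872 mm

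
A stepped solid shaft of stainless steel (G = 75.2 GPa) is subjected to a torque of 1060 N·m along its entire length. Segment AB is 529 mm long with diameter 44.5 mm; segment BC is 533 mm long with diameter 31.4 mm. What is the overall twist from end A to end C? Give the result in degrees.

5.62°

J_AB = π(0.0445)⁴/32 = 3.85×10^-7 m⁴; J_BC = π(0.0314)⁴/32 = 9.54×10^-8 m⁴.
θ = (T/G)·Σ L_i/J_i = (1060/75.2×10⁹)·(0.529/3.85×10^-7 + 0.533/9.54×10^-8) = 0.09809 rad.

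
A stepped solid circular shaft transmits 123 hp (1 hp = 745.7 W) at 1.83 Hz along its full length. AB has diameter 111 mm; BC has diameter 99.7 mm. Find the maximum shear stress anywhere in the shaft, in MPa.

41.0 MPa

ω = 2π·1.83 = 11.50 rad/s, so T = P/ω = 123×745.7 / 11.50 = 7977 N·m.
Under the same torque, τ_max = 16T/(πd³) is largest where d is smallest — segment BC (d = 99.7 mm).
τ_max = 16·7977/(π·(0.0997)³) = 4.099×10^7 Pa.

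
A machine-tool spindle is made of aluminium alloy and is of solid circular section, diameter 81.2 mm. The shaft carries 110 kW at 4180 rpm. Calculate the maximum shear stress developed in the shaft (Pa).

ω = 2π·4180/60 = 437.7 rad/s, so T = P/ω = 110×10³ / 437.7 = 251.3 N·m.
J = πd⁴/32 = π(0.0812)⁴/32 = 4.268×10^-6 m⁴.
τ_max = T·r/J = 251.3 × 0.0406 / 4.268×10^-6 = 2.391×10^6 Pa.

2.39e6 Pa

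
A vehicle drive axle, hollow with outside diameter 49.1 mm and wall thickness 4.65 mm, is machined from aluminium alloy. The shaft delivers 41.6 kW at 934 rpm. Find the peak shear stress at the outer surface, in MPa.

32.2 MPa

ω = 2π·934/60 = 97.81 rad/s, so T = P/ω = 41.6×10³ / 97.81 = 425.3 N·m.
J = π(d_o⁴ − d_i⁴)/32 = π(0.0491⁴ − 0.0398⁴)/32 = 3.243×10^-7 m⁴.
τ_max = T·r/J = 425.3 × 0.0246 / 3.243×10^-7 = 3.220×10^7 Pa.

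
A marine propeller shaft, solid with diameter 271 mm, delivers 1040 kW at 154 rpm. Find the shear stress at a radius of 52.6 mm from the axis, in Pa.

6.41e6 Pa

ω = 2π·154/60 = 16.13 rad/s, so T = P/ω = 1040×10³ / 16.13 = 64490 N·m.
J = πd⁴/32 = π(0.271)⁴/32 = 5.295×10^-4 m⁴.
Shear stress varies linearly with radius: τ = T·r/J = 64490 × 0.0526 / 5.295×10^-4 = 6.406×10^6 Pa.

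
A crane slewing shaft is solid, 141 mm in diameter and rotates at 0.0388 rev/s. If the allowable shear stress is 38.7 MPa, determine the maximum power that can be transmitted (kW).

J = πd⁴/32 = π(0.141)⁴/32 = 3.880×10^-5 m⁴.
T_max = τ_allow·J/r = 3.87×10^7 × 3.880×10^-5 / 0.0705 = 21300 N·m.
ω = 2π·0.0388 = 0.2438 rad/s, so P_max = T_max·ω = 5193 W.

5.19 kW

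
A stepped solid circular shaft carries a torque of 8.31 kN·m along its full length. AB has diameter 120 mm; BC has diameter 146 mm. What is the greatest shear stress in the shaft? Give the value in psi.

Under the same torque, τ_max = 16T/(πd³) is largest where d is smallest — segment AB (d = 120 mm).
τ_max = 16·8310/(π·(0.120)³) = 2.449×10^7 Pa.

3550 psi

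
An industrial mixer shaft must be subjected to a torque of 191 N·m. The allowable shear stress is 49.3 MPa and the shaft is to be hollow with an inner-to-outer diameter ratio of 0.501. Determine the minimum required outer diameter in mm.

27.6 mm

For a hollow shaft with d_i/d_o = 0.501: τ_max = 16T/(π d_o³ (1−k⁴)), so d_o = [16T/(π τ_allow (1−k⁴))]^(1/3) = [16·191.0/(π·4.93×10^7·0.9370)]^(1/3) = 0.02761 m.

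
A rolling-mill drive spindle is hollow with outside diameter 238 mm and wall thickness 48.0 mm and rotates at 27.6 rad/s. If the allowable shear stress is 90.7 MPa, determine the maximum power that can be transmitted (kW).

5790 kW

J = π(d_o⁴ − d_i⁴)/32 = π(0.238⁴ − 0.142⁴)/32 = 2.751×10^-4 m⁴.
T_max = τ_allow·J/r = 9.07×10^7 × 2.751×10^-4 / 0.119 = 209700 N·m.
ω = 27.6 rad/s, so P_max = T_max·ω = 5.787×10^6 W.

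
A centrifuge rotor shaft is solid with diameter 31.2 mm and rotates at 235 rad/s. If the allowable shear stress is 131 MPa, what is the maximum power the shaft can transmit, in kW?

J = πd⁴/32 = π(0.0312)⁴/32 = 9.303×10^-8 m⁴.
T_max = τ_allow·J/r = 1.31×10^8 × 9.303×10^-8 / 0.0156 = 781.2 N·m.
ω = 235 rad/s, so P_max = T_max·ω = 1.836×10^5 W.

184 kW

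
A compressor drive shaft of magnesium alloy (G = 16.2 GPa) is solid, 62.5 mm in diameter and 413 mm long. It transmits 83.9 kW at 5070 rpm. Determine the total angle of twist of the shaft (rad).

ω = 2π·5070/60 = 530.9 rad/s, so T = P/ω = 83.9×10³ / 530.9 = 158.0 N·m.
J = πd⁴/32 = π(0.0625)⁴/32 = 1.498×10^-6 m⁴.
θ = T·L/(G·J) = 158.0 × 0.413 / (16.2×10⁹ × 1.498×10^-6) = 2.689×10^-3 rad.

0.00269 rad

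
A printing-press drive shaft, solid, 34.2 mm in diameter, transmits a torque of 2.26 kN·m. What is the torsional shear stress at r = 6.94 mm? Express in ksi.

16.9 ksi

J = πd⁴/32 = π(0.0342)⁴/32 = 1.343×10^-7 m⁴.
Shear stress varies linearly with radius: τ = T·r/J = 2260 × 0.00694 / 1.343×10^-7 = 1.168×10^8 Pa.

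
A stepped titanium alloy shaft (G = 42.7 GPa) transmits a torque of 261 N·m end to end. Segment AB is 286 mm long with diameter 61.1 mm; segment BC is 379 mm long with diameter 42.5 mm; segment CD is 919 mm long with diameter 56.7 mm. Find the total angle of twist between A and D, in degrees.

0.805°

J_AB = π(0.0611)⁴/32 = 1.37×10^-6 m⁴; J_BC = π(0.0425)⁴/32 = 3.20×10^-7 m⁴; J_CD = π(0.0567)⁴/32 = 1.01×10^-6 m⁴.
θ = (T/G)·Σ L_i/J_i = (261.0/42.7×10⁹)·(0.286/1.37×10^-6 + 0.379/3.20×10^-7 + 0.919/1.01×10^-6) = 0.01405 rad.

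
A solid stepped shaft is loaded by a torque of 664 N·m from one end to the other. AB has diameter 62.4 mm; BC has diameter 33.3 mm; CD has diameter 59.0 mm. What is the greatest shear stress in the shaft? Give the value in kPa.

Under the same torque, τ_max = 16T/(πd³) is largest where d is smallest — segment BC (d = 33.3 mm).
τ_max = 16·664.0/(π·(0.0333)³) = 9.158×10^7 Pa.

91600 kPa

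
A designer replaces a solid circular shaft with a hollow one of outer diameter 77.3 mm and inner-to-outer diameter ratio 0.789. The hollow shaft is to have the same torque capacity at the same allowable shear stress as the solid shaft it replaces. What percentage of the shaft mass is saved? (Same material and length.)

Equal τ_max and T ⇒ the solid shaft needs d_s³ = d_o³(1−k⁴), so d_s = 77.3·(1−0.789⁴)^(1/3) = 65.65 mm.
Area ratio A_h/A_s = d_o²(1−k²)/d_s² = (1−k²)/(1−k⁴)^(2/3) = 0.5234.
Mass saving = 1 − 0.5234 = 47.7 %.

47.7 %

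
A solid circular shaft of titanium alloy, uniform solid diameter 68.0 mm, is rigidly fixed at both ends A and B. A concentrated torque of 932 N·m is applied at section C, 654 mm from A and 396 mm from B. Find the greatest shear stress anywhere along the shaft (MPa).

9.40 MPa

With uniform GJ and both ends fixed, compatibility θ_AC = θ_CB gives T_A·a = T_B·b, together with T_A + T_B = T₀.
T_A = T₀·b/(a+b) = 932.0·396/1050 = 351.5 N·m; T_B = 580.5 N·m.
τ in each portion: τ_AC = 5.69×10^6 Pa, τ_CB = 9.40×10^6 Pa; maximum is in CB.
τ_max = T_CB·r/J = 580.5·0.0340/2.10×10^-6 = 9.403×10^6 Pa.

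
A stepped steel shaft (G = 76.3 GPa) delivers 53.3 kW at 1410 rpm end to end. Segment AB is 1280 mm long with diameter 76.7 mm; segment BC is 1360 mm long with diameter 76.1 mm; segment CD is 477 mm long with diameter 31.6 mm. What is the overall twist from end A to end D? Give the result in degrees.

ω = 2π·1410/60 = 147.7 rad/s, so T = P/ω = 53.3×10³ / 147.7 = 361.0 N·m.
J_AB = π(0.0767)⁴/32 = 3.40×10^-6 m⁴; J_BC = π(0.0761)⁴/32 = 3.29×10^-6 m⁴; J_CD = π(0.0316)⁴/32 = 9.79×10^-8 m⁴.
θ = (T/G)·Σ L_i/J_i = (361.0/76.3×10⁹)·(1.28/3.40×10^-6 + 1.36/3.29×10^-6 + 0.477/9.79×10^-8) = 0.02679 rad.

1.53°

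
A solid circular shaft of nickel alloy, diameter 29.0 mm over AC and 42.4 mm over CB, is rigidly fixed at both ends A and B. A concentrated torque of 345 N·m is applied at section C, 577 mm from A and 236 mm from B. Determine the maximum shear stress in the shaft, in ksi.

Compatibility: T_A·a/J_AC = T_B·b/J_CB with T_A + T_B = T₀.
J_AC = 6.94×10^-8 m⁴, J_CB = 3.17×10^-7 m⁴, so T_A = T₀·(J_AC/a)/((J_AC/a)+(J_CB/b)) = 28.34 N·m, T_B = 316.7 N·m.
τ in each portion: τ_AC = 5.92×10^6 Pa, τ_CB = 2.12×10^7 Pa; maximum is in CB.
τ_max = T_CB·r/J = 316.7·0.0212/3.17×10^-7 = 2.116×10^7 Pa.

3.07 ksi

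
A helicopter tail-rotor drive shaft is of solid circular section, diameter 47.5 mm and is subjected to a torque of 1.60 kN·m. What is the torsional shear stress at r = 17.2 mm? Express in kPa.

J = πd⁴/32 = π(0.0475)⁴/32 = 4.998×10^-7 m⁴.
Shear stress varies linearly with radius: τ = T·r/J = 1600 × 0.0172 / 4.998×10^-7 = 5.506×10^7 Pa.

55100 kPa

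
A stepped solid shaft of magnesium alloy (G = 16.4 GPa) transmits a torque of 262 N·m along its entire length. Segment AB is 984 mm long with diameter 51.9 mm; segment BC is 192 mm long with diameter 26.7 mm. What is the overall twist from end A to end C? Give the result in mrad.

J_AB = π(0.0519)⁴/32 = 7.12×10^-7 m⁴; J_BC = π(0.0267)⁴/32 = 4.99×10^-8 m⁴.
θ = (T/G)·Σ L_i/J_i = (262.0/16.4×10⁹)·(0.984/7.12×10^-7 + 0.192/4.99×10^-8) = 0.08355 rad.

83.5 mrad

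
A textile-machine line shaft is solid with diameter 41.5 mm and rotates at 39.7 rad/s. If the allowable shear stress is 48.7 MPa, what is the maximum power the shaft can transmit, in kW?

27.1 kW

J = πd⁴/32 = π(0.0415)⁴/32 = 2.912×10^-7 m⁴.
T_max = τ_allow·J/r = 4.87×10^7 × 2.912×10^-7 / 0.0208 = 683.4 N·m.
ω = 39.7 rad/s, so P_max = T_max·ω = 2.713×10^4 W.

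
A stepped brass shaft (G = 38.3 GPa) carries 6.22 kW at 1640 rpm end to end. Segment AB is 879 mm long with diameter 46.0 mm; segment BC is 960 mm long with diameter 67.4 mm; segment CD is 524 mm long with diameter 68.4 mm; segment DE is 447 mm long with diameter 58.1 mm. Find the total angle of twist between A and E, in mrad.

2.95 mrad

ω = 2π·1640/60 = 171.7 rad/s, so T = P/ω = 6.22×10³ / 171.7 = 36.22 N·m.
J_AB = π(0.0460)⁴/32 = 4.40×10^-7 m⁴; J_BC = π(0.0674)⁴/32 = 2.03×10^-6 m⁴; J_CD = π(0.0684)⁴/32 = 2.15×10^-6 m⁴; J_DE = π(0.0581)⁴/32 = 1.12×10^-6 m⁴.
θ = (T/G)·Σ L_i/J_i = (36.22/38.3×10⁹)·(0.879/4.40×10^-7 + 0.960/2.03×10^-6 + 0.524/2.15×10^-6 + 0.447/1.12×10^-6) = 2.947×10^-3 rad.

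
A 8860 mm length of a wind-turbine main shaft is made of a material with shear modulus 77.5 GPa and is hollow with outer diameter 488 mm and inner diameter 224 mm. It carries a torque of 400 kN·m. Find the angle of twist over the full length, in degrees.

J = π(d_o⁴ − d_i⁴)/32 = π(0.488⁴ − 0.224⁴)/32 = 5.321×10^-3 m⁴.
θ = T·L/(G·J) = 400000 × 8.86 / (77.5×10⁹ × 5.321×10^-3) = 8.595×10^-3 rad.

0.492°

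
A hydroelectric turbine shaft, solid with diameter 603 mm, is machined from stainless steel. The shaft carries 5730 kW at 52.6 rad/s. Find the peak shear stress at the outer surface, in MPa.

ω = 52.6 rad/s, so T = P/ω = 5730×10³ / 52.60 = 108900 N·m.
J = πd⁴/32 = π(0.603)⁴/32 = 0.01298 m⁴.
τ_max = T·r/J = 108900 × 0.301 / 0.01298 = 2.530×10^6 Pa.

2.53 MPa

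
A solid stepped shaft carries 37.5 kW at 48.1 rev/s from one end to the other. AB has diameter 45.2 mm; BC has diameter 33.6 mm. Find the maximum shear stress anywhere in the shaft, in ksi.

ω = 2π·48.1 = 302.2 rad/s, so T = P/ω = 37.5×10³ / 302.2 = 124.1 N·m.
Under the same torque, τ_max = 16T/(πd³) is largest where d is smallest — segment BC (d = 33.6 mm).
τ_max = 16·124.1/(π·(0.0336)³) = 1.666×10^7 Pa.

2.42 ksi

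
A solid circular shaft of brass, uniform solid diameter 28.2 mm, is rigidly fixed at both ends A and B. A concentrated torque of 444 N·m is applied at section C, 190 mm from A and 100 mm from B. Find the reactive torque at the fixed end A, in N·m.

With uniform GJ and both ends fixed, compatibility θ_AC = θ_CB gives T_A·a = T_B·b, together with T_A + T_B = T₀.
T_A = T₀·b/(a+b) = 444.0·100/290.0 = 153.1 N·m; T_B = 290.9 N·m.

153 N·m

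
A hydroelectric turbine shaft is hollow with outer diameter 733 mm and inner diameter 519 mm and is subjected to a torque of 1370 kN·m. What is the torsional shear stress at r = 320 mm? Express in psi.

J = π(d_o⁴ − d_i⁴)/32 = π(0.733⁴ − 0.519⁴)/32 = 0.02122 m⁴.
Shear stress varies linearly with radius: τ = T·r/J = 1.370e6 × 0.320 / 0.02122 = 2.066×10^7 Pa.

3000 psi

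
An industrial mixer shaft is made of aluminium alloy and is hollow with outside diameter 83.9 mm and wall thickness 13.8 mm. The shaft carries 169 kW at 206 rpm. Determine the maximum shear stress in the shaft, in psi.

ω = 2π·206/60 = 21.57 rad/s, so T = P/ω = 169×10³ / 21.57 = 7834 N·m.
J = π(d_o⁴ − d_i⁴)/32 = π(0.0839⁴ − 0.0563⁴)/32 = 3.878×10^-6 m⁴.
τ_max = T·r/J = 7834 × 0.0420 / 3.878×10^-6 = 8.474×10^7 Pa.

12300 psi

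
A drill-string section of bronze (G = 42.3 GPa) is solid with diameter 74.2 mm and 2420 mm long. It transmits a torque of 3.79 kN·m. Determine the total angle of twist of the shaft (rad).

J = πd⁴/32 = π(0.0742)⁴/32 = 2.976×10^-6 m⁴.
θ = T·L/(G·J) = 3790 × 2.42 / (42.3×10⁹ × 2.976×10^-6) = 0.07286 rad.

0.0729 rad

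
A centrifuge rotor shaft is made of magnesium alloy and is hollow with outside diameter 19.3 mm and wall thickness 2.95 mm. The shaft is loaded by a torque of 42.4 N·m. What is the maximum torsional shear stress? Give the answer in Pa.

J = π(d_o⁴ − d_i⁴)/32 = π(0.0193⁴ − 0.0134⁴)/32 = 1.046×10^-8 m⁴.
τ_max = T·r/J = 42.40 × 0.00965 / 1.046×10^-8 = 3.913×10^7 Pa.

3.91e7 Pa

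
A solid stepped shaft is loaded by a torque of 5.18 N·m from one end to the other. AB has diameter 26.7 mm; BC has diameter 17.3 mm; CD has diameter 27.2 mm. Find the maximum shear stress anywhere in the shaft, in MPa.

5.10 MPa

Under the same torque, τ_max = 16T/(πd³) is largest where d is smallest — segment BC (d = 17.3 mm).
τ_max = 16·5.180/(π·(0.0173)³) = 5.095×10^6 Pa.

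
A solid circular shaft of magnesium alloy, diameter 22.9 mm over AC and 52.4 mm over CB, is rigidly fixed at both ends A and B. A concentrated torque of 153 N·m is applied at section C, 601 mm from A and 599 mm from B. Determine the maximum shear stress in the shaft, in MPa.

5.23 MPa

Compatibility: T_A·a/J_AC = T_B·b/J_CB with T_A + T_B = T₀.
J_AC = 2.70×10^-8 m⁴, J_CB = 7.40×10^-7 m⁴, so T_A = T₀·(J_AC/a)/((J_AC/a)+(J_CB/b)) = 5.367 N·m, T_B = 147.6 N·m.
τ in each portion: τ_AC = 2.28×10^6 Pa, τ_CB = 5.23×10^6 Pa; maximum is in CB.
τ_max = T_CB·r/J = 147.6·0.0262/7.40×10^-7 = 5.226×10^6 Pa.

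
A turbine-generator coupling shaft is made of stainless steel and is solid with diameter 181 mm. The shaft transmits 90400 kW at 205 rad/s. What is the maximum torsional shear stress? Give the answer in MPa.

ω = 205 rad/s, so T = P/ω = 90400×10³ / 205.0 = 441000 N·m.
J = πd⁴/32 = π(0.181)⁴/32 = 1.054×10^-4 m⁴.
τ_max = T·r/J = 441000 × 0.0905 / 1.054×10^-4 = 3.787×10^8 Pa.

379 MPa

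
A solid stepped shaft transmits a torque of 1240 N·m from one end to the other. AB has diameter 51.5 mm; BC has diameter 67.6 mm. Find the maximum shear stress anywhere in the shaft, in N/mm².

46.2 N/mm²

Under the same torque, τ_max = 16T/(πd³) is largest where d is smallest — segment AB (d = 51.5 mm).
τ_max = 16·1240/(π·(0.0515)³) = 4.623×10^7 Pa.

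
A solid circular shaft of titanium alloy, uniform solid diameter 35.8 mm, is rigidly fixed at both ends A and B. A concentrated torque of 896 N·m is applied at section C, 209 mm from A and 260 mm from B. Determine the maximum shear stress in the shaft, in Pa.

With uniform GJ and both ends fixed, compatibility θ_AC = θ_CB gives T_A·a = T_B·b, together with T_A + T_B = T₀.
T_A = T₀·b/(a+b) = 896.0·260/469.0 = 496.7 N·m; T_B = 399.3 N·m.
τ in each portion: τ_AC = 5.51×10^7 Pa, τ_CB = 4.43×10^7 Pa; maximum is in AC.
τ_max = T_AC·r/J = 496.7·0.0179/1.61×10^-7 = 5.514×10^7 Pa.

5.51e7 Pa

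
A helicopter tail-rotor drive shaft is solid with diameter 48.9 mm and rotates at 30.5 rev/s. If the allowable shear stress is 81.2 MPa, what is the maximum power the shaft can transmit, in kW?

357 kW

J = πd⁴/32 = π(0.0489)⁴/32 = 5.614×10^-7 m⁴.
T_max = τ_allow·J/r = 8.12×10^7 × 5.614×10^-7 / 0.0244 = 1864 N·m.
ω = 2π·30.5 = 191.6 rad/s, so P_max = T_max·ω = 3.573×10^5 W.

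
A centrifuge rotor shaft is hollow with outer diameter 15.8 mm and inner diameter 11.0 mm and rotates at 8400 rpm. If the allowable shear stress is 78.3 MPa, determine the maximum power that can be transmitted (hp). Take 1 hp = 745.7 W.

J = π(d_o⁴ − d_i⁴)/32 = π(0.0158⁴ − 0.0110⁴)/32 = 4.681×10^-9 m⁴.
T_max = τ_allow·J/r = 7.83×10^7 × 4.681×10^-9 / 0.00790 = 46.39 N·m.
ω = 2π·8400/60 = 879.6 rad/s, so P_max = T_max·ω = 4.081×10^4 W.

54.7 hp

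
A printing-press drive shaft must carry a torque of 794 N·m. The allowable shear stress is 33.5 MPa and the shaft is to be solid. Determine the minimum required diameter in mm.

For a solid shaft τ_max = 16T/(πd³), so d = (16T/(π τ_allow))^(1/3) = (16·794.0/(π·3.35×10^7))^(1/3) = 0.04942 m.

49.4 mm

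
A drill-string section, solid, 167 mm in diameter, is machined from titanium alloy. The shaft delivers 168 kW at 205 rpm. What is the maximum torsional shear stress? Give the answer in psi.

ω = 2π·205/60 = 21.47 rad/s, so T = P/ω = 168×10³ / 21.47 = 7826 N·m.
J = πd⁴/32 = π(0.167)⁴/32 = 7.636×10^-5 m⁴.
τ_max = T·r/J = 7826 × 0.0835 / 7.636×10^-5 = 8.558×10^6 Pa.

1240 psi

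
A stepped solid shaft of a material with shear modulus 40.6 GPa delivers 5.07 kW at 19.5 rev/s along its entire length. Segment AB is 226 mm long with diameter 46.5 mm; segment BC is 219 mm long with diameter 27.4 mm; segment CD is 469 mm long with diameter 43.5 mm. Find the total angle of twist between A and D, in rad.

0.00590 rad

ω = 2π·19.5 = 122.5 rad/s, so T = P/ω = 5.07×10³ / 122.5 = 41.38 N·m.
J_AB = π(0.0465)⁴/32 = 4.59×10^-7 m⁴; J_BC = π(0.0274)⁴/32 = 5.53×10^-8 m⁴; J_CD = π(0.0435)⁴/32 = 3.52×10^-7 m⁴.
θ = (T/G)·Σ L_i/J_i = (41.38/40.6×10⁹)·(0.226/4.59×10^-7 + 0.219/5.53×10^-8 + 0.469/3.52×10^-7) = 5.895×10^-3 rad.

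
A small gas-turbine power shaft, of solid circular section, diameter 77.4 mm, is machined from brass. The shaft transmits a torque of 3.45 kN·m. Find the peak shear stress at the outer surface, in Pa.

J = πd⁴/32 = π(0.0774)⁴/32 = 3.523×10^-6 m⁴.
τ_max = T·r/J = 3450 × 0.0387 / 3.523×10^-6 = 3.789×10^7 Pa.

3.79e7 Pa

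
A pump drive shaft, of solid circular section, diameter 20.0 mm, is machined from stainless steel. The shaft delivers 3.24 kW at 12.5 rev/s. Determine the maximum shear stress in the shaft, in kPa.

26300 kPa

ω = 2π·12.5 = 78.54 rad/s, so T = P/ω = 3.24×10³ / 78.54 = 41.25 N·m.
J = πd⁴/32 = π(0.0200)⁴/32 = 1.571×10^-8 m⁴.
τ_max = T·r/J = 41.25 × 0.0100 / 1.571×10^-8 = 2.626×10^7 Pa.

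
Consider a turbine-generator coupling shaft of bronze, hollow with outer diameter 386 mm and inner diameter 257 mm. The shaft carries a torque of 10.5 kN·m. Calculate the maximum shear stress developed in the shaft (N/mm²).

J = π(d_o⁴ − d_i⁴)/32 = π(0.386⁴ − 0.257⁴)/32 = 1.751×10^-3 m⁴.
τ_max = T·r/J = 10500 × 0.193 / 1.751×10^-3 = 1.157×10^6 Pa.

1.16 N/mm²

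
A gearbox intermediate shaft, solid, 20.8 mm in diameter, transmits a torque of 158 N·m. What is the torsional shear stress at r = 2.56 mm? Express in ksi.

3.19 ksi

J = πd⁴/32 = π(0.0208)⁴/32 = 1.838×10^-8 m⁴.
Shear stress varies linearly with radius: τ = T·r/J = 158.0 × 0.00256 / 1.838×10^-8 = 2.201×10^7 Pa.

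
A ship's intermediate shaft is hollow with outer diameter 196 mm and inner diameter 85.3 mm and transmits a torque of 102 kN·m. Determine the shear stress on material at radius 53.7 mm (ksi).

J = π(d_o⁴ − d_i⁴)/32 = π(0.196⁴ − 0.0853⁴)/32 = 1.397×10^-4 m⁴.
Shear stress varies linearly with radius: τ = T·r/J = 102000 × 0.0537 / 1.397×10^-4 = 3.921×10^7 Pa.

5.69 ksi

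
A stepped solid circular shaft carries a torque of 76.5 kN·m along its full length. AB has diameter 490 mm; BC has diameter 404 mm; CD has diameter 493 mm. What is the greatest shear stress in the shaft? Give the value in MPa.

Under the same torque, τ_max = 16T/(πd³) is largest where d is smallest — segment BC (d = 404 mm).
τ_max = 16·76500/(π·(0.404)³) = 5.909×10^6 Pa.

5.91 MPa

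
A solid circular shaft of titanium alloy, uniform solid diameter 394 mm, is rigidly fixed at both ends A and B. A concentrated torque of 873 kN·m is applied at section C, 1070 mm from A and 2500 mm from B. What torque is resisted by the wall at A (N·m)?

611000 N·m

With uniform GJ and both ends fixed, compatibility θ_AC = θ_CB gives T_A·a = T_B·b, together with T_A + T_B = T₀.
T_A = T₀·b/(a+b) = 873000·2500/3570 = 611300 N·m; T_B = 261700 N·m.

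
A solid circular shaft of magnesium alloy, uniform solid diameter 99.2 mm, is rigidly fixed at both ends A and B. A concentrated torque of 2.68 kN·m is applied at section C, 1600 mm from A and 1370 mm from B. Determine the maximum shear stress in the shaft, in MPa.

7.53 MPa

With uniform GJ and both ends fixed, compatibility θ_AC = θ_CB gives T_A·a = T_B·b, together with T_A + T_B = T₀.
T_A = T₀·b/(a+b) = 2680·1370/2970 = 1236 N·m; T_B = 1444 N·m.
τ in each portion: τ_AC = 6.45×10^6 Pa, τ_CB = 7.53×10^6 Pa; maximum is in CB.
τ_max = T_CB·r/J = 1444·0.0496/9.51×10^-6 = 7.532×10^6 Pa.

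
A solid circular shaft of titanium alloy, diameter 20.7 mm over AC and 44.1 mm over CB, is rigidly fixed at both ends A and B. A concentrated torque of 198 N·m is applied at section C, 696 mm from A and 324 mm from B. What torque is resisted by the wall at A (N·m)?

Compatibility: T_A·a/J_AC = T_B·b/J_CB with T_A + T_B = T₀.
J_AC = 1.80×10^-8 m⁴, J_CB = 3.71×10^-7 m⁴, so T_A = T₀·(J_AC/a)/((J_AC/a)+(J_CB/b)) = 4.375 N·m, T_B = 193.6 N·m.

4.38 N·m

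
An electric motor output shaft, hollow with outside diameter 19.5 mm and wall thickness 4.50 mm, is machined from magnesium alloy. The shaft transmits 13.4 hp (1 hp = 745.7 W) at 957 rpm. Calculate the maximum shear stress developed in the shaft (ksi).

ω = 2π·957/60 = 100.2 rad/s, so T = P/ω = 13.4×745.7 / 100.2 = 99.71 N·m.
J = π(d_o⁴ − d_i⁴)/32 = π(0.0195⁴ − 0.0105⁴)/32 = 1.300×10^-8 m⁴.
τ_max = T·r/J = 99.71 × 0.00975 / 1.300×10^-8 = 7.477×10^7 Pa.

10.8 ksi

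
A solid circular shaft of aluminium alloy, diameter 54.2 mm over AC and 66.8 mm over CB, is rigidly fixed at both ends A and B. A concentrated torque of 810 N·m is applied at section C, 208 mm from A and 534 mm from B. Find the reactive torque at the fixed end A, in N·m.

Compatibility: T_A·a/J_AC = T_B·b/J_CB with T_A + T_B = T₀.
J_AC = 8.47×10^-7 m⁴, J_CB = 1.95×10^-6 m⁴, so T_A = T₀·(J_AC/a)/((J_AC/a)+(J_CB/b)) = 426.6 N·m, T_B = 383.4 N·m.

427 N·m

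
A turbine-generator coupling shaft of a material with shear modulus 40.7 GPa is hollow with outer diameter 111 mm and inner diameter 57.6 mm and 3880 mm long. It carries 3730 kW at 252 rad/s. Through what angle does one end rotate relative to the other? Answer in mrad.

102 mrad

ω = 252 rad/s, so T = P/ω = 3730×10³ / 252.0 = 14800 N·m.
J = π(d_o⁴ − d_i⁴)/32 = π(0.111⁴ − 0.0576⁴)/32 = 1.382×10^-5 m⁴.
θ = T·L/(G·J) = 14800 × 3.88 / (40.7×10⁹ × 1.382×10^-5) = 0.1021 rad.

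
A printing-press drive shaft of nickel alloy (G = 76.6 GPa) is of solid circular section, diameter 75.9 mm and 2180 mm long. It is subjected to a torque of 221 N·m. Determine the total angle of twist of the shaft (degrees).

0.111°

J = πd⁴/32 = π(0.0759)⁴/32 = 3.258×10^-6 m⁴.
θ = T·L/(G·J) = 221.0 × 2.18 / (76.6×10⁹ × 3.258×10^-6) = 1.930×10^-3 rad.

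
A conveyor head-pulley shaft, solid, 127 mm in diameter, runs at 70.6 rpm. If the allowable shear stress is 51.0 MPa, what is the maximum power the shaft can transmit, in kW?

J = πd⁴/32 = π(0.127)⁴/32 = 2.554×10^-5 m⁴.
T_max = τ_allow·J/r = 5.10×10^7 × 2.554×10^-5 / 0.0635 = 20510 N·m.
ω = 2π·70.6/60 = 7.393 rad/s, so P_max = T_max·ω = 1.517×10^5 W.

152 kW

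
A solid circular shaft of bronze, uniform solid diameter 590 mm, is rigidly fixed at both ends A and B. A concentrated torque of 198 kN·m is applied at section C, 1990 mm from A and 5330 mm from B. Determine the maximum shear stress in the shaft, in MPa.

With uniform GJ and both ends fixed, compatibility θ_AC = θ_CB gives T_A·a = T_B·b, together with T_A + T_B = T₀.
T_A = T₀·b/(a+b) = 198000·5330/7320 = 144200 N·m; T_B = 53830 N·m.
τ in each portion: τ_AC = 3.58×10^6 Pa, τ_CB = 1.33×10^6 Pa; maximum is in AC.
τ_max = T_AC·r/J = 144200·0.295/0.0119 = 3.575×10^6 Pa.

3.58 MPa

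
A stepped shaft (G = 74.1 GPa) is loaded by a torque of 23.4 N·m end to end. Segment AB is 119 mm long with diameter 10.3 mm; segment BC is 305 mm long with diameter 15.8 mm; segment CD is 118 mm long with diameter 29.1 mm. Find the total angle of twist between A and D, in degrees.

J_AB = π(0.0103)⁴/32 = 1.10×10^-9 m⁴; J_BC = π(0.0158)⁴/32 = 6.12×10^-9 m⁴; J_CD = π(0.0291)⁴/32 = 7.04×10^-8 m⁴.
θ = (T/G)·Σ L_i/J_i = (23.40/74.1×10⁹)·(0.119/1.10×10^-9 + 0.305/6.12×10^-9 + 0.118/7.04×10^-8) = 0.05028 rad.

2.88°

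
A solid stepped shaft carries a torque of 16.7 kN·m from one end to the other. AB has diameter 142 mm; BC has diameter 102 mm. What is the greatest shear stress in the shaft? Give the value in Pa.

8.01e7 Pa

Under the same torque, τ_max = 16T/(πd³) is largest where d is smallest — segment BC (d = 102 mm).
τ_max = 16·16700/(π·(0.102)³) = 8.015×10^7 Pa.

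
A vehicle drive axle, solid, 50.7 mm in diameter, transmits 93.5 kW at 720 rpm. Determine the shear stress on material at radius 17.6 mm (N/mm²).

33.6 N/mm²

ω = 2π·720/60 = 75.40 rad/s, so T = P/ω = 93.5×10³ / 75.40 = 1240 N·m.
J = πd⁴/32 = π(0.0507)⁴/32 = 6.487×10^-7 m⁴.
Shear stress varies linearly with radius: τ = T·r/J = 1240 × 0.0176 / 6.487×10^-7 = 3.365×10^7 Pa.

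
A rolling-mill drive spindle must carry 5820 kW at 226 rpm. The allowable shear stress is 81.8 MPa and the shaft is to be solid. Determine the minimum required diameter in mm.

248 mm

ω = 2π·226/60 = 23.67 rad/s, so T = P/ω = 5820×10³ / 23.67 = 245900 N·m.
For a solid shaft τ_max = 16T/(πd³), so d = (16T/(π τ_allow))^(1/3) = (16·245900/(π·8.18×10^7))^(1/3) = 0.2483 m.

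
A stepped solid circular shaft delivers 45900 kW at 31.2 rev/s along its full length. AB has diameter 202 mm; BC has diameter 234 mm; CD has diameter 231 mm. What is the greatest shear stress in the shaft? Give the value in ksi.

21.0 ksi

ω = 2π·31.2 = 196.0 rad/s, so T = P/ω = 45900×10³ / 196.0 = 234100 N·m.
Under the same torque, τ_max = 16T/(πd³) is largest where d is smallest — segment AB (d = 202 mm).
τ_max = 16·234100/(π·(0.202)³) = 1.447×10^8 Pa.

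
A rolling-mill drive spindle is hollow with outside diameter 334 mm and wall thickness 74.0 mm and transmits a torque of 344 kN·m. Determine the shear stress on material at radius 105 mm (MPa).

J = π(d_o⁴ − d_i⁴)/32 = π(0.334⁴ − 0.186⁴)/32 = 1.104×10^-3 m⁴.
Shear stress varies linearly with radius: τ = T·r/J = 344000 × 0.105 / 1.104×10^-3 = 3.271×10^7 Pa.

32.7 MPa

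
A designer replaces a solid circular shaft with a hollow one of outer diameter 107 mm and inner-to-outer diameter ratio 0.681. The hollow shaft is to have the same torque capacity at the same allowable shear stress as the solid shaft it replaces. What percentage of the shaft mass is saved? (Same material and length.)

Equal τ_max and T ⇒ the solid shaft needs d_s³ = d_o³(1−k⁴), so d_s = 107·(1−0.681⁴)^(1/3) = 98.70 mm.
Area ratio A_h/A_s = d_o²(1−k²)/d_s² = (1−k²)/(1−k⁴)^(2/3) = 0.6302.
Mass saving = 1 − 0.6302 = 37.0 %.

37.0 %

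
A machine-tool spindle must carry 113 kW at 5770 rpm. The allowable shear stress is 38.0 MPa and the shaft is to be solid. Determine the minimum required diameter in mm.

ω = 2π·5770/60 = 604.2 rad/s, so T = P/ω = 113×10³ / 604.2 = 187.0 N·m.
For a solid shaft τ_max = 16T/(πd³), so d = (16T/(π τ_allow))^(1/3) = (16·187.0/(π·3.80×10^7))^(1/3) = 0.02927 m.

29.3 mm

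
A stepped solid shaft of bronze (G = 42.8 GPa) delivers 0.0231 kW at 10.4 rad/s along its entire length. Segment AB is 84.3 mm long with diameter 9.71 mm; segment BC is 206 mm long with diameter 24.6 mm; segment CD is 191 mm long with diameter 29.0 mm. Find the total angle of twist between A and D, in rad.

0.00545 rad

ω = 10.4 rad/s, so T = P/ω = 0.0231×10³ / 10.40 = 2.221 N·m.
J_AB = π(0.00971)⁴/32 = 8.73×10^-10 m⁴; J_BC = π(0.0246)⁴/32 = 3.60×10^-8 m⁴; J_CD = π(0.0290)⁴/32 = 6.94×10^-8 m⁴.
θ = (T/G)·Σ L_i/J_i = (2.221/42.8×10⁹)·(0.0843/8.73×10^-10 + 0.206/3.60×10^-8 + 0.191/6.94×10^-8) = 5.453×10^-3 rad.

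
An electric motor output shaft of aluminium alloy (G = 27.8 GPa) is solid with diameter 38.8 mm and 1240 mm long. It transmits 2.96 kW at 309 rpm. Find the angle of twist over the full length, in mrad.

18.3 mrad

ω = 2π·309/60 = 32.36 rad/s, so T = P/ω = 2.96×10³ / 32.36 = 91.48 N·m.
J = πd⁴/32 = π(0.0388)⁴/32 = 2.225×10^-7 m⁴.
θ = T·L/(G·J) = 91.48 × 1.24 / (27.8×10⁹ × 2.225×10^-7) = 0.01834 rad.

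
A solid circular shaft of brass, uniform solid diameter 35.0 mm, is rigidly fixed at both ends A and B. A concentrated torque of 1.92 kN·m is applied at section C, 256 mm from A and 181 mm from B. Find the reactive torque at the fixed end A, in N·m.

With uniform GJ and both ends fixed, compatibility θ_AC = θ_CB gives T_A·a = T_B·b, together with T_A + T_B = T₀.
T_A = T₀·b/(a+b) = 1920·181/437.0 = 795.2 N·m; T_B = 1125 N·m.

795 N·m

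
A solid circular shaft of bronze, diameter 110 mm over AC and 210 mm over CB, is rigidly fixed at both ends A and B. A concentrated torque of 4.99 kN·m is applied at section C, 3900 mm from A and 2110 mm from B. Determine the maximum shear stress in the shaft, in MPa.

2.64 MPa

Compatibility: T_A·a/J_AC = T_B·b/J_CB with T_A + T_B = T₀.
J_AC = 1.44×10^-5 m⁴, J_CB = 1.91×10^-4 m⁴, so T_A = T₀·(J_AC/a)/((J_AC/a)+(J_CB/b)) = 195.3 N·m, T_B = 4795 N·m.
τ in each portion: τ_AC = 7.47×10^5 Pa, τ_CB = 2.64×10^6 Pa; maximum is in CB.
τ_max = T_CB·r/J = 4795·0.105/1.91×10^-4 = 2.637×10^6 Pa.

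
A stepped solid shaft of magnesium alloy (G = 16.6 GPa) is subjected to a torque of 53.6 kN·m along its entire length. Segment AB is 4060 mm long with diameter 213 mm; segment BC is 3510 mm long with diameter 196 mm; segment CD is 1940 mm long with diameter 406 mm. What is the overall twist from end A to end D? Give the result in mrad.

145 mrad

J_AB = π(0.213)⁴/32 = 2.02×10^-4 m⁴; J_BC = π(0.196)⁴/32 = 1.45×10^-4 m⁴; J_CD = π(0.406)⁴/32 = 2.67×10^-3 m⁴.
θ = (T/G)·Σ L_i/J_i = (53600/16.6×10⁹)·(4.06/2.02×10^-4 + 3.51/1.45×10^-4 + 1.94/2.67×10^-3) = 0.1454 rad.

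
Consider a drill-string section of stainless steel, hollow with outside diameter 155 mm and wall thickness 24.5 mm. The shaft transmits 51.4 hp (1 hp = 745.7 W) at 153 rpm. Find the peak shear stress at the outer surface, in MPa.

ω = 2π·153/60 = 16.02 rad/s, so T = P/ω = 51.4×745.7 / 16.02 = 2392 N·m.
J = π(d_o⁴ − d_i⁴)/32 = π(0.155⁴ − 0.106⁴)/32 = 4.427×10^-5 m⁴.
τ_max = T·r/J = 2392 × 0.0775 / 4.427×10^-5 = 4.188×10^6 Pa.

4.19 MPa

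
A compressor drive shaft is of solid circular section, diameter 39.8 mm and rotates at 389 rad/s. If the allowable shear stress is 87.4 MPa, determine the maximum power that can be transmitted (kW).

J = πd⁴/32 = π(0.0398)⁴/32 = 2.463×10^-7 m⁴.
T_max = τ_allow·J/r = 8.74×10^7 × 2.463×10^-7 / 0.0199 = 1082 N·m.
ω = 389 rad/s, so P_max = T_max·ω = 4.209×10^5 W.

421 kW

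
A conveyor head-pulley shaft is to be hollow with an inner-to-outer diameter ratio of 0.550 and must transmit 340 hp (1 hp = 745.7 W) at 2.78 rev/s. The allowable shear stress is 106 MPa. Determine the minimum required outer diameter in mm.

91.6 mm

ω = 2π·2.78 = 17.47 rad/s, so T = P/ω = 340×745.7 / 17.47 = 14520 N·m.
For a hollow shaft with d_i/d_o = 0.550: τ_max = 16T/(π d_o³ (1−k⁴)), so d_o = [16T/(π τ_allow (1−k⁴))]^(1/3) = [16·14520/(π·1.06×10^8·0.9085)]^(1/3) = 0.09156 m.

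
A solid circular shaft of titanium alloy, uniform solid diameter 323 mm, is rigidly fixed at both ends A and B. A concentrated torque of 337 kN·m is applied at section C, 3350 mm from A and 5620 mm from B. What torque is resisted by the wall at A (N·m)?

211000 N·m

With uniform GJ and both ends fixed, compatibility θ_AC = θ_CB gives T_A·a = T_B·b, together with T_A + T_B = T₀.
T_A = T₀·b/(a+b) = 337000·5620/8970 = 211100 N·m; T_B = 125900 N·m.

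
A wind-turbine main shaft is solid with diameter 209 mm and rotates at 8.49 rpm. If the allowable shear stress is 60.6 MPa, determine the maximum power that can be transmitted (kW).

96.6 kW

J = πd⁴/32 = π(0.209)⁴/32 = 1.873×10^-4 m⁴.
T_max = τ_allow·J/r = 6.06×10^7 × 1.873×10^-4 / 0.104 = 108600 N·m.
ω = 2π·8.49/60 = 0.8891 rad/s, so P_max = T_max·ω = 9.658×10^4 W.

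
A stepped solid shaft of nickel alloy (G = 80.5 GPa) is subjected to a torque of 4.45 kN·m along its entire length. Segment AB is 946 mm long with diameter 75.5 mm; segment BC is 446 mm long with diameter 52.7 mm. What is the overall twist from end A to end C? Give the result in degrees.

J_AB = π(0.0755)⁴/32 = 3.19×10^-6 m⁴; J_BC = π(0.0527)⁴/32 = 7.57×10^-7 m⁴.
θ = (T/G)·Σ L_i/J_i = (4450/80.5×10⁹)·(0.946/3.19×10^-6 + 0.446/7.57×10^-7) = 0.04895 rad.

2.80°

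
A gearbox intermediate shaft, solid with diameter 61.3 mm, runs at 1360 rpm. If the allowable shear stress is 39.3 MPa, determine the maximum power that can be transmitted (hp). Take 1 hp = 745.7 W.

J = πd⁴/32 = π(0.0613)⁴/32 = 1.386×10^-6 m⁴.
T_max = τ_allow·J/r = 3.93×10^7 × 1.386×10^-6 / 0.0307 = 1777 N·m.
ω = 2π·1360/60 = 142.4 rad/s, so P_max = T_max·ω = 2.531×10^5 W.

339 hp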